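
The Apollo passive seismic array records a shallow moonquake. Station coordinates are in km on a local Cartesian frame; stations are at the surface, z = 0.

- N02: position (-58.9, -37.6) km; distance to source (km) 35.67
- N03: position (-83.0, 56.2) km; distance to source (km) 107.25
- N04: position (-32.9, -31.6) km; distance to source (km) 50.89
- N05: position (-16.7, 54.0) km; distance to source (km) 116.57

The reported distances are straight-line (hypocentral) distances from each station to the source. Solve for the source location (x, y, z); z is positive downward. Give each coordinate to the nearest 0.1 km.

Each station gives a sphere (x−x_i)² + (y−y_i)² + z² = d_i² (stations at z=0).
Subtracting the N02 sphere from N03 and N04: z² cancels, leaving linear equations in x and y:
-48.2 x + 187.6 y = -5065.74
52.0 x + 12.0 y = -4119.44
Solving: x ≈ -68.903, y ≈ -44.706 km (keep extra digits for the depth step; rounded: -68.9, -44.7).
Then from the N02 sphere: z² = 35.67² − (x + 58.9)² − (y + 37.6)² with x = -68.903, y = -44.706, so z ≈ 33.493 ≈ 33.5 km.

(-68.9, -44.7, 33.5)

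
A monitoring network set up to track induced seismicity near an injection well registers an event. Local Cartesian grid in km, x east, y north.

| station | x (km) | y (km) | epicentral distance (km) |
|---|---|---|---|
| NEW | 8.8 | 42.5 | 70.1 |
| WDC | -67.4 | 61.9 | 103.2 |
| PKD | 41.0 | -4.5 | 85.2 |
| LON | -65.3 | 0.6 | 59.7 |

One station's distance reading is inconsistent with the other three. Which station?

Solve using three stations at a time. Using NEW, WDC, LON (subtract circle equations pairwise → linear system) gives (x, y) ≈ (-11.2, -24.7).
Distances from that point to each station vs reported:
  NEW: calculated 70.1 vs reported 70.1 → residual 0.0 km
  WDC: calculated 103.2 vs reported 103.2 → residual 0.0 km
  PKD: calculated 56.0 vs reported 85.2 → residual 29.2 km
  LON: calculated 59.7 vs reported 59.7 → residual 0.0 km
NEW, WDC, LON are mutually consistent (residuals ≈ 0); PKD is off by 29.2 km.

PKD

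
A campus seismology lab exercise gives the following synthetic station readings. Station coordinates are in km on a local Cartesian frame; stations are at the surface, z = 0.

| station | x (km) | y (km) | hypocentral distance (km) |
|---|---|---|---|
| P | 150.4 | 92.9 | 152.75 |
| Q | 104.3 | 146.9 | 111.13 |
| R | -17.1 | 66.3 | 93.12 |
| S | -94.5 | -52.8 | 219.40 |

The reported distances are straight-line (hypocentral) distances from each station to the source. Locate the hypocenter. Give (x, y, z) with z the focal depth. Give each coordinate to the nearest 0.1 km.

x ≈ 15.5 km, y ≈ 126.1 km, depth ≈ 63.5 km

Each station gives a sphere (x−x_i)² + (y−y_i)² + z² = d_i² (stations at z=0).
Subtracting the P sphere from Q and R: z² cancels, leaving linear equations in x and y:
-92.2 x + 108.0 y = 12190.22
-335.0 x − 53.2 y = -11901.24
Solving: x ≈ 15.500, y ≈ 126.105 km (keep extra digits for the depth step; rounded: 15.5, 126.1).
Then from the P sphere: z² = 152.75² − (x − 150.4)² − (y − 92.9)² with x = 15.500, y = 126.105, so z ≈ 63.498 ≈ 63.5 km.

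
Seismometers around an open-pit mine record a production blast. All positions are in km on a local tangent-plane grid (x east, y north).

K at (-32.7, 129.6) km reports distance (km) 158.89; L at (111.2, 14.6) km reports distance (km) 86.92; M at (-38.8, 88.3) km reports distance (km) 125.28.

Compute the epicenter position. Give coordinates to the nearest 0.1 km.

Circle about each station: (x + 32.7)² + (y − 129.6)² = 158.89²; (x − 111.2)² + (y − 14.6)² = 86.92²; (x + 38.8)² + (y − 88.3)² = 125.28².
Subtracting pairs of circle equations eliminates x²+y² and gives linear equations (the radical axes):
287.8 x − 230.0 y = 12404.10
-12.2 x − 82.6 y = 987.83
Solving the 2×2 system: x ≈ 30.0, y ≈ -16.4 km.

x ≈ 30.0 km, y ≈ -16.4 km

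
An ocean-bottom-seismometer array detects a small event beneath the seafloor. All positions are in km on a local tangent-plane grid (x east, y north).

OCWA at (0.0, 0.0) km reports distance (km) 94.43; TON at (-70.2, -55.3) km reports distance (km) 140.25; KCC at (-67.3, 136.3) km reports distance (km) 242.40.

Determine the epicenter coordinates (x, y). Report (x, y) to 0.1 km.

Circle about each station: x² + y² = 94.43²; (x + 70.2)² + (y + 55.3)² = 140.25²; (x + 67.3)² + (y − 136.3)² = 242.40².
Subtracting pairs of circle equations eliminates x²+y² and gives linear equations (the radical axes):
-140.4 x − 110.6 y = -2766.91
-134.6 x + 272.6 y = -26733.76
Solving the 2×2 system: x ≈ 69.8, y ≈ -63.6 km.
Check against OCWA (with the unrounded x, y): √(x²+y²) = 94.44 ≈ 94.43 km. ✓

69.8 km east, -63.6 km north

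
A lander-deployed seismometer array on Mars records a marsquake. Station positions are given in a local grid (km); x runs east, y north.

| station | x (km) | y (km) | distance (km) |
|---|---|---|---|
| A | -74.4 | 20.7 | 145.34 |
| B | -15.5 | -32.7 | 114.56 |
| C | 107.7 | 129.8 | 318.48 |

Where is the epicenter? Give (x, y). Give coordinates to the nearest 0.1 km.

Circle about each station: (x + 74.4)² + (y − 20.7)² = 145.34²; (x + 15.5)² + (y + 32.7)² = 114.56²; (x − 107.7)² + (y − 129.8)² = 318.48².
Subtracting the A equation from the B and C equations removes the quadratic terms:
117.8 x − 106.8 y = 3345.41
364.2 x + 218.2 y = -57822.31
Solving the 2×2 system: x ≈ -84.3, y ≈ -124.3 km.
Check against A (with the unrounded x, y): √((x + 74.4)²+(y − 20.7)²) = 145.34 ≈ 145.34 km. ✓

x ≈ -84.3 km, y ≈ -124.3 km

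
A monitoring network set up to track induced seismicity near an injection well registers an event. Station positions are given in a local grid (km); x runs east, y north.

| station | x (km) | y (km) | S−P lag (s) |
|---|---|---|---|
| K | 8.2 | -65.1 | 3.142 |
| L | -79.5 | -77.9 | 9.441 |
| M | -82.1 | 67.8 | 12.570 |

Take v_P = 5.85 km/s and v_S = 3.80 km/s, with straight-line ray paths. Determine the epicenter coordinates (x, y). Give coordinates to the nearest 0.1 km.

x ≈ 11.6 km, y ≈ -31.2 km

Distance from S−P lag: d = Δt · v_P v_S / (v_P − v_S) = Δt · (5.85·3.80)/(5.85−3.80) ≈ 10.8439·Δt.
So d_K = 34.07, d_L = 102.38, d_M = 136.31 km.
Circle about each station: (x − 8.2)² + (y + 65.1)² = 34.07²; (x + 79.5)² + (y + 77.9)² = 102.38²; (x + 82.1)² + (y − 67.8)² = 136.31².
Subtracting pairs of circle equations eliminates x²+y² and gives linear equations (the radical axes):
-175.4 x − 25.6 y = -1237.49
-180.6 x + 265.8 y = -10387.65
Solving the 2×2 system: x ≈ 11.6, y ≈ -31.2 km.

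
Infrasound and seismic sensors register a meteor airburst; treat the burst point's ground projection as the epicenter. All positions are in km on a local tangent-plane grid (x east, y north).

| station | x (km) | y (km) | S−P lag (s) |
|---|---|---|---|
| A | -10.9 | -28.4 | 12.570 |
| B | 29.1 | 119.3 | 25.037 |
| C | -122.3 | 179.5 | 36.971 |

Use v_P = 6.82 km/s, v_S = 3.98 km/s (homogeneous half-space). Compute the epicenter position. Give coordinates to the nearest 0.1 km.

(71.0, -116.3)

Distance from S−P lag: d = Δt · v_P v_S / (v_P − v_S) = Δt · (6.82·3.98)/(6.82−3.98) ≈ 9.5576·Δt.
So d_A = 120.14, d_B = 239.29, d_C = 353.35 km.
Circle about each station: (x + 10.9)² + (y + 28.4)² = 120.14²; (x − 29.1)² + (y − 119.3)² = 239.29²; (x + 122.3)² + (y − 179.5)² = 353.35².
Subtracting pairs of circle equations eliminates x²+y² and gives linear equations (the radical axes):
80.0 x + 295.4 y = -28672.15
-222.8 x + 415.8 y = -64170.43
Solving the 2×2 system: x ≈ 71.0, y ≈ -116.3 km.
Check against A (with the unrounded x, y): √((x + 10.9)²+(y + 28.4)²) = 120.13 ≈ 120.14 km. ✓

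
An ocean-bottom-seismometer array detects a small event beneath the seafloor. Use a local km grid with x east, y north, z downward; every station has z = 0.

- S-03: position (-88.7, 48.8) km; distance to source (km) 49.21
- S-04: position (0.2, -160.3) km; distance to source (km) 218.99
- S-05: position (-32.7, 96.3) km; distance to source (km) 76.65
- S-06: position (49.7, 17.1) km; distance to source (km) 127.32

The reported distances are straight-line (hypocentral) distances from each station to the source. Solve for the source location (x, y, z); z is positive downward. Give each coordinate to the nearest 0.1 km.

Each station gives a sphere (x−x_i)² + (y−y_i)² + z² = d_i² (stations at z=0).
Subtracting the S-03 sphere from S-04 and S-05: z² cancels, leaving linear equations in x and y:
177.8 x − 418.2 y = -30088.00
112.0 x + 95.0 y = -3359.75
Solving: x ≈ -66.899, y ≈ 43.504 km (keep extra digits for the depth step; rounded: -66.9, 43.5).
Then from the S-03 sphere: z² = 49.21² − (x + 88.7)² − (y − 48.8)² with x = -66.899, y = 43.504, so z ≈ 43.798 ≈ 43.8 km.

(-66.9, 43.5, 43.8)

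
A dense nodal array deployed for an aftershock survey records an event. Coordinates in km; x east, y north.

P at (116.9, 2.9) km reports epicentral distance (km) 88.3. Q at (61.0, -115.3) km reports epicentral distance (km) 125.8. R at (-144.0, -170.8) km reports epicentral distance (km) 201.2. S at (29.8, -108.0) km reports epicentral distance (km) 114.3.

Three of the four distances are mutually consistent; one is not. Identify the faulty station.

R

Solve using three stations at a time. Using P, Q, S (subtract circle equations pairwise → linear system) gives (x, y) ≈ (28.7, 6.2).
Distances from that point to each station vs reported:
  P: calculated 88.2 vs reported 88.3 → residual 0.1 km
  Q: calculated 125.8 vs reported 125.8 → residual 0.0 km
  R: calculated 247.3 vs reported 201.2 → residual 46.1 km
  S: calculated 114.2 vs reported 114.3 → residual 0.1 km
P, Q, S are mutually consistent (residuals ≈ 0); R is off by 46.1 km.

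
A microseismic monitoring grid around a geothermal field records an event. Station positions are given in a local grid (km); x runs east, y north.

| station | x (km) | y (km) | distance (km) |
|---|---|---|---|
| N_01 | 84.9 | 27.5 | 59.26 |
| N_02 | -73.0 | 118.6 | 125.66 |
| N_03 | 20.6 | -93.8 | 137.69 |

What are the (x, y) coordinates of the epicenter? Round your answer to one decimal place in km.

27.9 km east, 43.7 km north

Circle about each station: (x − 84.9)² + (y − 27.5)² = 59.26²; (x + 73.0)² + (y − 118.6)² = 125.66²; (x − 20.6)² + (y + 93.8)² = 137.69².
Subtracting pairs of circle equations eliminates x²+y² and gives linear equations (the radical axes):
-315.8 x + 182.2 y = -847.99
-128.6 x − 242.6 y = -14188.25
Solving the 2×2 system: x ≈ 27.9, y ≈ 43.7 km.
Check against N_01 (with the unrounded x, y): √((x − 84.9)²+(y − 27.5)²) = 59.26 ≈ 59.26 km. ✓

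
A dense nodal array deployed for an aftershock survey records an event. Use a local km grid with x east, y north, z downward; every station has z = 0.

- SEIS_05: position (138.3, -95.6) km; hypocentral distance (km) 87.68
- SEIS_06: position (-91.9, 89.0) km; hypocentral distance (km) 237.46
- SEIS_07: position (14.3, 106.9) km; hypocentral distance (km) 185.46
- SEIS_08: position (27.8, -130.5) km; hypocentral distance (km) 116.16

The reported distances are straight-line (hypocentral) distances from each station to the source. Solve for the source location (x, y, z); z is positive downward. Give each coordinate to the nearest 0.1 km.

(90.0, -51.9, 58.7)

Each station gives a sphere (x−x_i)² + (y−y_i)² + z² = d_i² (stations at z=0).
Subtracting the SEIS_05 sphere from SEIS_06 and SEIS_07: z² cancels, leaving linear equations in x and y:
-460.4 x + 369.2 y = -60599.11
-248.0 x + 405.0 y = -43341.78
Solving: x ≈ 89.998, y ≈ -51.907 km (keep extra digits for the depth step; rounded: 90.0, -51.9).
Then from the SEIS_05 sphere: z² = 87.68² − (x − 138.3)² − (y + 95.6)² with x = 89.998, y = -51.907, so z ≈ 58.699 ≈ 58.7 km.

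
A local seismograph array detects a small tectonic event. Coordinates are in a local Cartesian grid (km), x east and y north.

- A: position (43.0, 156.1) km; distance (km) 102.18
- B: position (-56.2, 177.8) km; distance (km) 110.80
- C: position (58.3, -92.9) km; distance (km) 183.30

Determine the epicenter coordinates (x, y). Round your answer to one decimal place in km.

Circle about each station: (x − 43.0)² + (y − 156.1)² = 102.18²; (x + 56.2)² + (y − 177.8)² = 110.80²; (x − 58.3)² + (y + 92.9)² = 183.30².
Subtracting pairs of circle equations eliminates x²+y² and gives linear equations (the radical axes):
-198.4 x + 43.4 y = 6719.18
30.6 x − 498.0 y = -37345.05
Solving the 2×2 system: x ≈ -17.7, y ≈ 73.9 km.

-17.7 km east, 73.9 km north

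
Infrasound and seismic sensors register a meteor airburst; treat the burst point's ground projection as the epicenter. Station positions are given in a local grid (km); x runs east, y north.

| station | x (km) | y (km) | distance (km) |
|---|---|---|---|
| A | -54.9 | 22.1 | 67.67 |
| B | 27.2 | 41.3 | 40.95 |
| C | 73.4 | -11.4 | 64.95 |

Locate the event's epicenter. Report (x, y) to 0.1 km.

Circle about each station: (x + 54.9)² + (y − 22.1)² = 67.67²; (x − 27.2)² + (y − 41.3)² = 40.95²; (x − 73.4)² + (y + 11.4)² = 64.95².
Subtracting pairs of circle equations eliminates x²+y² and gives linear equations (the radical axes):
164.2 x + 38.4 y = 1845.44
256.6 x − 67.0 y = 2375.83
Solving the 2×2 system: x ≈ 10.3, y ≈ 4.0 km.
Check against A (with the unrounded x, y): √((x + 54.9)²+(y − 22.1)²) = 67.67 ≈ 67.67 km. ✓

x ≈ 10.3 km, y ≈ 4.0 km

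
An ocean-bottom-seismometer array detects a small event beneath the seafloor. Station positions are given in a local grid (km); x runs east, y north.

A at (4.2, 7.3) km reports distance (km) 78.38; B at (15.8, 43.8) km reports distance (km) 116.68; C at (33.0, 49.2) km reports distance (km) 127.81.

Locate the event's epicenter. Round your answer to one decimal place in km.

(-18.9, -67.6)

Circle about each station: (x − 4.2)² + (y − 7.3)² = 78.38²; (x − 15.8)² + (y − 43.8)² = 116.68²; (x − 33.0)² + (y − 49.2)² = 127.81².
Subtracting the A equation from the B and C equations removes the quadratic terms:
23.2 x + 73.0 y = -5373.65
57.6 x + 83.8 y = -6753.26
Solving the 2×2 system: x ≈ -18.9, y ≈ -67.6 km.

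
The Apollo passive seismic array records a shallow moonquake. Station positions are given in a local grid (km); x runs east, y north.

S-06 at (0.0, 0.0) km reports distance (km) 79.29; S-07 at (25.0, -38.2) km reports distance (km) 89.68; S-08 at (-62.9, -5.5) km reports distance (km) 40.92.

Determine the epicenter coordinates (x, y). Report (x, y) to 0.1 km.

Circle about each station: x² + y² = 79.29²; (x − 25.0)² + (y + 38.2)² = 89.68²; (x + 62.9)² + (y + 5.5)² = 40.92².
Subtracting pairs of circle equations eliminates x²+y² and gives linear equations (the radical axes):
50.0 x − 76.4 y = 328.64
-125.8 x − 11.0 y = 8599.12
Solving the 2×2 system: x ≈ -64.3, y ≈ -46.4 km.

-64.3 km east, -46.4 km north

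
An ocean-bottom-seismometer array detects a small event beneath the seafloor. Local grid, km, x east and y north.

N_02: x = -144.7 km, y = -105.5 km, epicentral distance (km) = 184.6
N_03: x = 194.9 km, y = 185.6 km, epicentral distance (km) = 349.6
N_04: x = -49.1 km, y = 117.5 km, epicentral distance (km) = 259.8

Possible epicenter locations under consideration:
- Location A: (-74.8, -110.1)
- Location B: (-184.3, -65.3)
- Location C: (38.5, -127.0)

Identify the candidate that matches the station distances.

Location C

For each candidate, compare |candidate − station| to the reported distance:
Location A: residuals N_02 114.5, N_03 50.6, N_04 30.8 → max 114.5 km
Location B: residuals N_02 128.2, N_03 105.1, N_04 32.4 → max 128.2 km
Location C: residuals N_02 0.1, N_03 0.1, N_04 0.1 → max 0.1 km
Only Location C has all residuals ≈ 0.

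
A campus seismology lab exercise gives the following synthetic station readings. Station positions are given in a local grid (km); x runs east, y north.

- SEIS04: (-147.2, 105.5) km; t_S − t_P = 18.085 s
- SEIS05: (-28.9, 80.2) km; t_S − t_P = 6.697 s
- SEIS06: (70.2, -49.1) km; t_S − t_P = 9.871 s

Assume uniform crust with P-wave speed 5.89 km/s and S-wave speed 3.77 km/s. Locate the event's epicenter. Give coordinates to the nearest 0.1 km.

Distance from S−P lag: d = Δt · v_P v_S / (v_P − v_S) = Δt · (5.89·3.77)/(5.89−3.77) ≈ 10.4742·Δt.
So d_SEIS04 = 189.43, d_SEIS05 = 70.15, d_SEIS06 = 103.39 km.
Circle about each station: (x + 147.2)² + (y − 105.5)² = 189.43²; (x + 28.9)² + (y − 80.2)² = 70.15²; (x − 70.2)² + (y + 49.1)² = 103.39².
Subtracting pairs of circle equations eliminates x²+y² and gives linear equations (the radical axes):
236.6 x − 50.6 y = 5431.86
434.8 x − 309.2 y = -265.01
Solving the 2×2 system: x ≈ 33.1, y ≈ 47.4 km.
Check against SEIS04 (with the unrounded x, y): √((x + 147.2)²+(y − 105.5)²) = 189.43 ≈ 189.43 km. ✓

x ≈ 33.1 km, y ≈ 47.4 km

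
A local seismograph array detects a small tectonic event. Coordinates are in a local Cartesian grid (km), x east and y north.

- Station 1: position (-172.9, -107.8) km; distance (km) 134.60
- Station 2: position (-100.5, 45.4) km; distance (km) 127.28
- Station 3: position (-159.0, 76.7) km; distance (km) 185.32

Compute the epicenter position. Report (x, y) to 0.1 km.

Circle about each station: (x + 172.9)² + (y + 107.8)² = 134.60²; (x + 100.5)² + (y − 45.4)² = 127.28²; (x + 159.0)² + (y − 76.7)² = 185.32².
Subtracting pairs of circle equations eliminates x²+y² and gives linear equations (the radical axes):
144.8 x + 306.4 y = -27436.88
27.8 x + 369.0 y = -26577.70
Solving the 2×2 system: x ≈ -44.1, y ≈ -68.7 km.

(-44.1, -68.7)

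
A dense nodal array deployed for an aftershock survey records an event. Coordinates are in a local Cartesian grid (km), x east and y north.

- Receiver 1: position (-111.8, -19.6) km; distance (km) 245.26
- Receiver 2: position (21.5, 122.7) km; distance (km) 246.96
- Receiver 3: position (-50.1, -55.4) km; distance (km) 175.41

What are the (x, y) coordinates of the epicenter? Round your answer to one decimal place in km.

(118.3, -104.5)

Circle about each station: (x + 111.8)² + (y + 19.6)² = 245.26²; (x − 21.5)² + (y − 122.7)² = 246.96²; (x + 50.1)² + (y + 55.4)² = 175.41².
Subtracting the Receiver 1 equation from the Receiver 2 and Receiver 3 equations removes the quadratic terms:
266.6 x + 284.6 y = 1797.37
123.4 x − 71.6 y = 22079.57
Solving the 2×2 system: x ≈ 118.3, y ≈ -104.5 km.
Check against Receiver 1 (with the unrounded x, y): √((x + 111.8)²+(y + 19.6)²) = 245.26 ≈ 245.26 km. ✓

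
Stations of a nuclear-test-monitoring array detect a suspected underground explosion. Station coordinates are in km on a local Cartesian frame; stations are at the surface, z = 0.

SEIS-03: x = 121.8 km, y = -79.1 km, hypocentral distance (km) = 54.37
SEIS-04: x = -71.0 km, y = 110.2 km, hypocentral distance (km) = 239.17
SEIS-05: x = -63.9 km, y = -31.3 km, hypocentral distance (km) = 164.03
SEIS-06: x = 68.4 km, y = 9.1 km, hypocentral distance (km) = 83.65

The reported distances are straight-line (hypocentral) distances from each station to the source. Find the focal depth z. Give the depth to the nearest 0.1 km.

Each station gives a sphere (x−x_i)² + (y−y_i)² + z² = d_i² (stations at z=0).
Subtracting the SEIS-03 sphere from SEIS-04 and SEIS-05: z² cancels, leaving linear equations in x and y:
-385.6 x + 378.6 y = -58153.20
-371.4 x + 95.6 y = -39978.89
Solving: x ≈ 92.305, y ≈ -59.589 km (keep extra digits for the depth step; rounded: 92.3, -59.6).
Then from the SEIS-03 sphere: z² = 54.37² − (x − 121.8)² − (y + 79.1)² with x = 92.305, y = -59.589, so z ≈ 41.297 ≈ 41.3 km.
Check against SEIS-06 (with the unrounded solution): distance 83.64 ≈ 83.65 km. ✓

z ≈ 41.3 km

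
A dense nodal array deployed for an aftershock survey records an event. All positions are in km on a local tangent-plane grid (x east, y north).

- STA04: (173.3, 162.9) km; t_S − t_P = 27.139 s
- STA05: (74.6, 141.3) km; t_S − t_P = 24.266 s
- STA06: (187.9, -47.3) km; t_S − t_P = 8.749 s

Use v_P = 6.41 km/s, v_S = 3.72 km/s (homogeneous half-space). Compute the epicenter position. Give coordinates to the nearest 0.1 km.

113.8 km east, -70.2 km north

Distance from S−P lag: d = Δt · v_P v_S / (v_P − v_S) = Δt · (6.41·3.72)/(6.41−3.72) ≈ 8.8644·Δt.
So d_STA04 = 240.57, d_STA05 = 215.10, d_STA06 = 77.55 km.
Circle about each station: (x − 173.3)² + (y − 162.9)² = 240.57²; (x − 74.6)² + (y − 141.3)² = 215.10²; (x − 187.9)² + (y + 47.3)² = 77.55².
Subtracting pairs of circle equations eliminates x²+y² and gives linear equations (the radical axes):
-197.4 x − 43.2 y = -19432.54
29.2 x − 420.4 y = 32834.32
Solving the 2×2 system: x ≈ 113.8, y ≈ -70.2 km.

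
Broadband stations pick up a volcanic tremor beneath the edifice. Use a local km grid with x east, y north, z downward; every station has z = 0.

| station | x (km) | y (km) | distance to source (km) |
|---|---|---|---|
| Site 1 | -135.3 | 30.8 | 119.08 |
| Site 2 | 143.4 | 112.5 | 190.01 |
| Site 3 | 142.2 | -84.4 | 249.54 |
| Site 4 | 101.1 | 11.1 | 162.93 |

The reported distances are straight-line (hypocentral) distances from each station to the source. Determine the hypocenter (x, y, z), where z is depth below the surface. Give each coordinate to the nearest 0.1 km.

(-38.2, 81.6, 46.6)

Each station gives a sphere (x−x_i)² + (y−y_i)² + z² = d_i² (stations at z=0).
Subtracting the Site 1 sphere from Site 2 and Site 3: z² cancels, leaving linear equations in x and y:
557.4 x + 163.4 y = -7958.67
555.0 x − 230.4 y = -40000.70
Solving: x ≈ -38.199, y ≈ 81.599 km (keep extra digits for the depth step; rounded: -38.2, 81.6).
Then from the Site 1 sphere: z² = 119.08² − (x + 135.3)² − (y − 30.8)² with x = -38.199, y = 81.599, so z ≈ 46.593 ≈ 46.6 km.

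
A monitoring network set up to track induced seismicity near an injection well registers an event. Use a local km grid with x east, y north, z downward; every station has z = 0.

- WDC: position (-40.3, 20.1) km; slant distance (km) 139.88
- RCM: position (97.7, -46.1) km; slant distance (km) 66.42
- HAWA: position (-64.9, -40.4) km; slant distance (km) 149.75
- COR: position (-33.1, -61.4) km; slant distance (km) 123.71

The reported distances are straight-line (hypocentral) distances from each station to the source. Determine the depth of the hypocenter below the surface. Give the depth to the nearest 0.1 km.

Each station gives a sphere (x−x_i)² + (y−y_i)² + z² = d_i² (stations at z=0).
Subtracting the WDC sphere from RCM and HAWA: z² cancels, leaving linear equations in x and y:
276.0 x − 132.4 y = 24797.20
-49.2 x − 121.0 y = 957.42
Solving: x ≈ 72.004, y ≈ -37.190 km (keep extra digits for the depth step; rounded: 72.0, -37.2).
Then from the WDC sphere: z² = 139.88² − (x + 40.3)² − (y − 20.1)² with x = 72.004, y = -37.190, so z ≈ 60.598 ≈ 60.6 km.
Check against COR (with the unrounded solution): distance 123.71 ≈ 123.71 km. ✓

depth ≈ 60.6 km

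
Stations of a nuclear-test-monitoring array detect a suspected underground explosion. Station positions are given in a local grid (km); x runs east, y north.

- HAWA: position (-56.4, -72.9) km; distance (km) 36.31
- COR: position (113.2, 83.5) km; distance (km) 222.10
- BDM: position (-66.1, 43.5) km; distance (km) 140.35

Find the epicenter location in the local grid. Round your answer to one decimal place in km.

-24.7 km east, -90.6 km north

Circle about each station: (x + 56.4)² + (y + 72.9)² = 36.31²; (x − 113.2)² + (y − 83.5)² = 222.10²; (x + 66.1)² + (y − 43.5)² = 140.35².
Subtracting pairs of circle equations eliminates x²+y² and gives linear equations (the radical axes):
339.2 x + 312.8 y = -36718.87
-19.4 x + 232.8 y = -20613.62
Solving the 2×2 system: x ≈ -24.7, y ≈ -90.6 km.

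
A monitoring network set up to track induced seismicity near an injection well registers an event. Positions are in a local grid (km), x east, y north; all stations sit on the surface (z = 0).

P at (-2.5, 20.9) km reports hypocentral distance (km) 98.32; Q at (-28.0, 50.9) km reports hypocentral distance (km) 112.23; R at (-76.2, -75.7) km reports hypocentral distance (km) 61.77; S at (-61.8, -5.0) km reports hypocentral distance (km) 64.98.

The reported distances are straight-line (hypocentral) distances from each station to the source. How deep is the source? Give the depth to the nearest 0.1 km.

49.7 km

Each station gives a sphere (x−x_i)² + (y−y_i)² + z² = d_i² (stations at z=0).
Subtracting the P sphere from Q and R: z² cancels, leaving linear equations in x and y:
-51.0 x + 60.0 y = 3.00
-147.4 x − 193.2 y = 16945.16
Solving: x ≈ -54.409, y ≈ -46.197 km (keep extra digits for the depth step; rounded: -54.4, -46.2).
Then from the P sphere: z² = 98.32² − (x + 2.5)² − (y − 20.9)² with x = -54.409, y = -46.197, so z ≈ 49.702 ≈ 49.7 km.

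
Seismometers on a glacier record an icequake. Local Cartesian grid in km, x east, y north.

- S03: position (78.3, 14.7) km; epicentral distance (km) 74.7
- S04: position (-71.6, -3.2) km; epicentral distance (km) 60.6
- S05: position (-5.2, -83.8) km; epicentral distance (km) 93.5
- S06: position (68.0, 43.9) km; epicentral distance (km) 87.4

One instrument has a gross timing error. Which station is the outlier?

Solve using three stations at a time. Using S04, S05, S06 (subtract circle equations pairwise → linear system) gives (x, y) ≈ (-12.3, 9.4).
Distances from that point to each station vs reported:
  S03: calculated 90.8 vs reported 74.7 → residual 16.1 km
  S04: calculated 60.6 vs reported 60.6 → residual 0.0 km
  S05: calculated 93.5 vs reported 93.5 → residual 0.0 km
  S06: calculated 87.4 vs reported 87.4 → residual 0.0 km
S04, S05, S06 are mutually consistent (residuals ≈ 0); S03 is off by 16.1 km.

S03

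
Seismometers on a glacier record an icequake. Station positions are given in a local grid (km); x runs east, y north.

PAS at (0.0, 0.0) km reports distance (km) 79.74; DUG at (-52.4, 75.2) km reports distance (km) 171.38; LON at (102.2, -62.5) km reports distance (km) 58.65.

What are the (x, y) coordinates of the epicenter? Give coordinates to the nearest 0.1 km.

Circle about each station: x² + y² = 79.74²; (x + 52.4)² + (y − 75.2)² = 171.38²; (x − 102.2)² + (y + 62.5)² = 58.65².
Subtracting the PAS equation from the DUG and LON equations removes the quadratic terms:
-104.8 x + 150.4 y = -14611.84
204.4 x − 125.0 y = 17269.74
Solving the 2×2 system: x ≈ 43.7, y ≈ -66.7 km.
Check against PAS (with the unrounded x, y): √(x²+y²) = 79.74 ≈ 79.74 km. ✓

43.7 km east, -66.7 km north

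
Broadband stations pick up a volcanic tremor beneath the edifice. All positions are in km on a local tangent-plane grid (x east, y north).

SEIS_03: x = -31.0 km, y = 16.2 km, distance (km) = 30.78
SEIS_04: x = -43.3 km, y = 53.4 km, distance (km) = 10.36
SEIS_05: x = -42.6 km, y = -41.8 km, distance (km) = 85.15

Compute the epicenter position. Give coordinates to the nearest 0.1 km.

Circle about each station: (x + 31.0)² + (y − 16.2)² = 30.78²; (x + 43.3)² + (y − 53.4)² = 10.36²; (x + 42.6)² + (y + 41.8)² = 85.15².
Subtracting the SEIS_03 equation from the SEIS_04 and SEIS_05 equations removes the quadratic terms:
-24.6 x + 74.4 y = 4343.09
-23.2 x − 116.0 y = -3964.55
Solving the 2×2 system: x ≈ -45.6, y ≈ 43.3 km.

-45.6 km east, 43.3 km north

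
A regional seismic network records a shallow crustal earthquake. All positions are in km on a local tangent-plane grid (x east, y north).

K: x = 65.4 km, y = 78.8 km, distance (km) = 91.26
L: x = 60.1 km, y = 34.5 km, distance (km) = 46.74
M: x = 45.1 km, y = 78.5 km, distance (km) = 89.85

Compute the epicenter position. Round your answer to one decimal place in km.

(50.3, -11.2)

Circle about each station: (x − 65.4)² + (y − 78.8)² = 91.26²; (x − 60.1)² + (y − 34.5)² = 46.74²; (x − 45.1)² + (y − 78.5)² = 89.85².
Subtracting pairs of circle equations eliminates x²+y² and gives linear equations (the radical axes):
-10.6 x − 88.6 y = 459.42
-40.6 x − 0.6 y = -2034.97
Solving the 2×2 system: x ≈ 50.3, y ≈ -11.2 km.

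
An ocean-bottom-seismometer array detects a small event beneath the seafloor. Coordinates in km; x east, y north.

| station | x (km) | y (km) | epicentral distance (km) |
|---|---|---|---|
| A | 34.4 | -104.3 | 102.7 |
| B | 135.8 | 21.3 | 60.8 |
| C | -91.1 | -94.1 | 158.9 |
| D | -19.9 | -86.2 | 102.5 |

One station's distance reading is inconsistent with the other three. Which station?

B

Solve using three stations at a time. Using A, C, D (subtract circle equations pairwise → linear system) gives (x, y) ≈ (38.2, -1.3).
Distances from that point to each station vs reported:
  A: calculated 103.0 vs reported 102.7 → residual 0.3 km
  B: calculated 100.2 vs reported 60.8 → residual 39.4 km
  C: calculated 159.1 vs reported 158.9 → residual 0.2 km
  D: calculated 102.8 vs reported 102.5 → residual 0.3 km
A, C, D are mutually consistent (residuals ≈ 0); B is off by 39.4 km.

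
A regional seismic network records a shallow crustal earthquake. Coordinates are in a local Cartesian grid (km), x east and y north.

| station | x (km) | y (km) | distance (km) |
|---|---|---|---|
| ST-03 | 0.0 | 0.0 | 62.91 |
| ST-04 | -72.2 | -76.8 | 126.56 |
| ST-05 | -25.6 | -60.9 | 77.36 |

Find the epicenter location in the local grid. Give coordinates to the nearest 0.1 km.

Circle about each station: x² + y² = 62.91²; (x + 72.2)² + (y + 76.8)² = 126.56²; (x + 25.6)² + (y + 60.9)² = 77.36².
Subtracting the ST-03 equation from the ST-04 and ST-05 equations removes the quadratic terms:
-144.4 x − 153.6 y = -948.69
-51.2 x − 121.8 y = 2337.27
Solving the 2×2 system: x ≈ 48.8, y ≈ -39.7 km.

x ≈ 48.8 km, y ≈ -39.7 km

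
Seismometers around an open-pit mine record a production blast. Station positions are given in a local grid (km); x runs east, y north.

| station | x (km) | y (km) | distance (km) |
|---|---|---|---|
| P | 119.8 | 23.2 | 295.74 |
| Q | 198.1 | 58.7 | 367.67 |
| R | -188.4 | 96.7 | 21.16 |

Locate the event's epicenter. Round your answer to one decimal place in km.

Circle about each station: (x − 119.8)² + (y − 23.2)² = 295.74²; (x − 198.1)² + (y − 58.7)² = 367.67²; (x + 188.4)² + (y − 96.7)² = 21.16².
Subtracting pairs of circle equations eliminates x²+y² and gives linear equations (the radical axes):
156.6 x + 71.0 y = -19920.06
-616.4 x + 147.0 y = 116969.57
Solving the 2×2 system: x ≈ -168.2, y ≈ 90.4 km.

-168.2 km east, 90.4 km north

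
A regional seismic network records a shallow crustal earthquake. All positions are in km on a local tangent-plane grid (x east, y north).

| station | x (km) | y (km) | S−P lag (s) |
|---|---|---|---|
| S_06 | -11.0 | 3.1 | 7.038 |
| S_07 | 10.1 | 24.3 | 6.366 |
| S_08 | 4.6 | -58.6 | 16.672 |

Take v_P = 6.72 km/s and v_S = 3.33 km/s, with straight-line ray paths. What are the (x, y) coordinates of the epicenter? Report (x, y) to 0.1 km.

Distance from S−P lag: d = Δt · v_P v_S / (v_P − v_S) = Δt · (6.72·3.33)/(6.72−3.33) ≈ 6.6011·Δt.
So d_S_06 = 46.46, d_S_07 = 42.02, d_S_08 = 110.05 km.
Circle about each station: (x + 11.0)² + (y − 3.1)² = 46.46²; (x − 10.1)² + (y − 24.3)² = 42.02²; (x − 4.6)² + (y + 58.6)² = 110.05².
Subtracting the S_06 equation from the S_07 and S_08 equations removes the quadratic terms:
42.2 x + 42.4 y = 954.74
31.2 x − 123.4 y = -6627.96
Solving the 2×2 system: x ≈ -25.0, y ≈ 47.4 km.

(-25.0, 47.4)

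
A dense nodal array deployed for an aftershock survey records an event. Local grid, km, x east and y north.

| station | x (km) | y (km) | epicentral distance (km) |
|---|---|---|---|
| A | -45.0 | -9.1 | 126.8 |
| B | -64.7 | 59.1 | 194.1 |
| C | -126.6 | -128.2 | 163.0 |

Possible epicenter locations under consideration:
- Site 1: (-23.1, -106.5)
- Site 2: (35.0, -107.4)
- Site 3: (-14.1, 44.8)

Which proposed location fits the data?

Site 2

For each candidate, compare |candidate − station| to the reported distance:
Site 1: residuals A 27.0, B 23.4, C 57.2 → max 57.2 km
Site 2: residuals A 0.1, B 0.0, C 0.1 → max 0.1 km
Site 3: residuals A 64.7, B 141.5, C 43.4 → max 141.5 km
Only Site 2 has all residuals ≈ 0.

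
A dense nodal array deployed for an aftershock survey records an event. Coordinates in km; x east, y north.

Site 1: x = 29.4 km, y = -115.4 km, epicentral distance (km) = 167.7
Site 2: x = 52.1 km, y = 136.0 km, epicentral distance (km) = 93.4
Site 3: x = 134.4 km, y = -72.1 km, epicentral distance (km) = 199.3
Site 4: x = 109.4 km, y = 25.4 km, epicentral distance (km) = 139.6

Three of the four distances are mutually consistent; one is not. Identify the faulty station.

Site 2

Solve using three stations at a time. Using Site 1, Site 3, Site 4 (subtract circle equations pairwise → linear system) gives (x, y) ≈ (-29.2, 41.7).
Distances from that point to each station vs reported:
  Site 1: calculated 167.6 vs reported 167.7 → residual 0.1 km
  Site 2: calculated 124.5 vs reported 93.4 → residual 31.1 km
  Site 3: calculated 199.2 vs reported 199.3 → residual 0.1 km
  Site 4: calculated 139.5 vs reported 139.6 → residual 0.1 km
Site 1, Site 3, Site 4 are mutually consistent (residuals ≈ 0); Site 2 is off by 31.1 km.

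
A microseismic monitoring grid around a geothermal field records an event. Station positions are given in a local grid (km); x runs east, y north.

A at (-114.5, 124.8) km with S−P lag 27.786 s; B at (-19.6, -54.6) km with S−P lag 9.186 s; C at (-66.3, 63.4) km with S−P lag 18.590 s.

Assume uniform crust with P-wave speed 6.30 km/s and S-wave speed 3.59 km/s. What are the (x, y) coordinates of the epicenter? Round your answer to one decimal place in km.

Distance from S−P lag: d = Δt · v_P v_S / (v_P − v_S) = Δt · (6.30·3.59)/(6.30−3.59) ≈ 8.3458·Δt.
So d_A = 231.90, d_B = 76.66, d_C = 155.15 km.
Circle about each station: (x + 114.5)² + (y − 124.8)² = 231.90²; (x + 19.6)² + (y + 54.6)² = 76.66²; (x + 66.3)² + (y − 63.4)² = 155.15².
Subtracting the A equation from the B and C equations removes the quadratic terms:
189.8 x − 358.8 y = 22580.88
96.4 x − 122.8 y = 9436.05
Solving the 2×2 system: x ≈ 54.3, y ≈ -34.2 km.

(54.3, -34.2)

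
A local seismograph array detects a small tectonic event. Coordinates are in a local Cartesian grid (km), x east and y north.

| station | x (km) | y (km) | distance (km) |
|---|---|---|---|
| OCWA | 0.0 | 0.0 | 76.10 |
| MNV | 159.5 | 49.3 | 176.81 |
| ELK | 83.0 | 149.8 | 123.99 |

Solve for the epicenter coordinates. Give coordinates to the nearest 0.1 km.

Circle about each station: x² + y² = 76.10²; (x − 159.5)² + (y − 49.3)² = 176.81²; (x − 83.0)² + (y − 149.8)² = 123.99².
Subtracting pairs of circle equations eliminates x²+y² and gives linear equations (the radical axes):
319.0 x + 98.6 y = 2400.17
166.0 x + 299.6 y = 19746.73
Solving the 2×2 system: x ≈ -15.5, y ≈ 74.5 km.

x ≈ -15.5 km, y ≈ 74.5 km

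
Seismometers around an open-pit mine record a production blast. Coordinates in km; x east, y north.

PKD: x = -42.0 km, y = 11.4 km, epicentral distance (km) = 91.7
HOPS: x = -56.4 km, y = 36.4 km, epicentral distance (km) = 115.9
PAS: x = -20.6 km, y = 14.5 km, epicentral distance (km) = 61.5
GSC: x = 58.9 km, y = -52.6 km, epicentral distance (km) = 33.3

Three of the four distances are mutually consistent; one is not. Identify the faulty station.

PAS

Solve using three stations at a time. Using PKD, HOPS, GSC (subtract circle equations pairwise → linear system) gives (x, y) ≈ (42.7, -23.6).
Distances from that point to each station vs reported:
  PKD: calculated 91.7 vs reported 91.7 → residual 0.0 km
  HOPS: calculated 115.9 vs reported 115.9 → residual 0.0 km
  PAS: calculated 73.9 vs reported 61.5 → residual 12.4 km
  GSC: calculated 33.2 vs reported 33.3 → residual 0.1 km
PKD, HOPS, GSC are mutually consistent (residuals ≈ 0); PAS is off by 12.4 km.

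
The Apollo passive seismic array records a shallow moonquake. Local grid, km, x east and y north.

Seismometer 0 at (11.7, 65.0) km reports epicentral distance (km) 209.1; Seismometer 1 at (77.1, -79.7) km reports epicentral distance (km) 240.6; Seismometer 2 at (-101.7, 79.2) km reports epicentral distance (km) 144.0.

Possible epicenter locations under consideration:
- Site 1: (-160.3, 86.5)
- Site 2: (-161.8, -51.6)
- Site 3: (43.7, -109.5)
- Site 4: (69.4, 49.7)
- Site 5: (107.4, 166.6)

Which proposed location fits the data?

For each candidate, compare |candidate − station| to the reported distance:
Site 1: residuals Seismometer 0 35.8, Seismometer 1 49.2, Seismometer 2 84.9 → max 84.9 km
Site 2: residuals Seismometer 0 0.1, Seismometer 1 0.1, Seismometer 2 0.1 → max 0.1 km
Site 3: residuals Seismometer 0 31.7, Seismometer 1 195.8, Seismometer 2 94.2 → max 195.8 km
Site 4: residuals Seismometer 0 149.4, Seismometer 1 111.0, Seismometer 2 29.6 → max 149.4 km
Site 5: residuals Seismometer 0 69.5, Seismometer 1 7.6, Seismometer 2 82.6 → max 82.6 km
Only Site 2 has all residuals ≈ 0.

Site 2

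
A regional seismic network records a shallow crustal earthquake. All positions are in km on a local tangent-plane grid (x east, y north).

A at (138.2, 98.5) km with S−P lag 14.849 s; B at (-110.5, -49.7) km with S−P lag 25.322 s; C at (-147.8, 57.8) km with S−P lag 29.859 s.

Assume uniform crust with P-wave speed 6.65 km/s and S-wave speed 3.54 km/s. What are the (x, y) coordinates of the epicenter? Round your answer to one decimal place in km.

Distance from S−P lag: d = Δt · v_P v_S / (v_P − v_S) = Δt · (6.65·3.54)/(6.65−3.54) ≈ 7.5695·Δt.
So d_A = 112.40, d_B = 191.67, d_C = 226.02 km.
Circle about each station: (x − 138.2)² + (y − 98.5)² = 112.40²; (x + 110.5)² + (y + 49.7)² = 191.67²; (x + 147.8)² + (y − 57.8)² = 226.02².
Subtracting the A equation from the B and C equations removes the quadratic terms:
-497.4 x − 296.4 y = -38224.78
-572.0 x − 81.4 y = -42067.09
Solving the 2×2 system: x ≈ 72.5, y ≈ 7.3 km.

(72.5, 7.3)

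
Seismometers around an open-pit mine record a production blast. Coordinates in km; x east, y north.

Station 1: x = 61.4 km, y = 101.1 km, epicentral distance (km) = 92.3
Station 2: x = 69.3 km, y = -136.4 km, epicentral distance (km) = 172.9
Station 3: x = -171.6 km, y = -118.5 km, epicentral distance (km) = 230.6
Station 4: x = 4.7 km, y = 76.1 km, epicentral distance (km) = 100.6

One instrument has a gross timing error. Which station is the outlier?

Solve using three stations at a time. Using Station 1, Station 2, Station 3 (subtract circle equations pairwise → linear system) gives (x, y) ≈ (8.5, 25.5).
Distances from that point to each station vs reported:
  Station 1: calculated 92.3 vs reported 92.3 → residual 0.0 km
  Station 2: calculated 172.9 vs reported 172.9 → residual 0.0 km
  Station 3: calculated 230.6 vs reported 230.6 → residual 0.0 km
  Station 4: calculated 50.8 vs reported 100.6 → residual 49.8 km
Station 1, Station 2, Station 3 are mutually consistent (residuals ≈ 0); Station 4 is off by 49.8 km.

Station 4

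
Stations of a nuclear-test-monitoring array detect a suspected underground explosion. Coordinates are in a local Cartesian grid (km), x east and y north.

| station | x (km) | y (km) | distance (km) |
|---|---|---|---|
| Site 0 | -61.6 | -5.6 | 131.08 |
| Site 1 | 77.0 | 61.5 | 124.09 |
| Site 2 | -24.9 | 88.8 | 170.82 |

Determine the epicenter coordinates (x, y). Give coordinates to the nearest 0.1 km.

Circle about each station: (x + 61.6)² + (y + 5.6)² = 131.08²; (x − 77.0)² + (y − 61.5)² = 124.09²; (x + 24.9)² + (y − 88.8)² = 170.82².
Subtracting pairs of circle equations eliminates x²+y² and gives linear equations (the radical axes):
277.2 x + 134.2 y = 7668.97
73.4 x + 188.8 y = -7317.98
Solving the 2×2 system: x ≈ 57.2, y ≈ -61.0 km.

57.2 km east, -61.0 km north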